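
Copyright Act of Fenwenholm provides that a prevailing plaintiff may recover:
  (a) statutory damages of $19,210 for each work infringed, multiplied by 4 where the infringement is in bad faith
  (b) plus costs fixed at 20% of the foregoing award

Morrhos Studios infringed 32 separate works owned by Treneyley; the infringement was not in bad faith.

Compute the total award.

$737,664

Statutory damages: 32 × $19,210 = $614,720
Infringement not in bad faith: no ×4 enhancement.
Costs: 20% of $614,720 = $122,944
Award plus costs: $614,720 + $122,944 = $737,664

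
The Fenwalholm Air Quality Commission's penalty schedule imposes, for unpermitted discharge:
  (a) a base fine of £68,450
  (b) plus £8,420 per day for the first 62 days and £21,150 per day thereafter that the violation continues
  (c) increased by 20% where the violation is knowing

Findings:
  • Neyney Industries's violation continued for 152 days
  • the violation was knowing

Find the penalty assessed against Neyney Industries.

First 62 days: 62 × £8,420 = £522,040
Remaining days: (152 − 62) × £21,150 = £1,903,500
Per-day component: £522,040 + £1,903,500 = £2,425,540
Base plus per-day: £68,450 + £2,425,540 = £2,493,990
Enhancement: 20% of £2,493,990 = £498,798
Enhanced fine: £2,493,990 + £498,798 = £2,992,788

£2,992,788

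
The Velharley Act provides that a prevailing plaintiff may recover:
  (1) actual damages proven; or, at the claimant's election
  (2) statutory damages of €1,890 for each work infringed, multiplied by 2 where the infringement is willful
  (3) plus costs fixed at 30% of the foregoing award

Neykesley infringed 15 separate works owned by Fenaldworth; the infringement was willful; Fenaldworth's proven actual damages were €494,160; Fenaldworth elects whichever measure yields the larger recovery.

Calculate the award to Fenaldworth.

€642,408

Statutory damages: 15 × €1,890 = €28,350
Doubled: 2 × €28,350 = €56,700
Greater of actual damages (€494,160) or enhanced statutory damages (€56,700): €494,160
Costs: 30% of €494,160 = €148,248
Award plus costs: €494,160 + €148,248 = €642,408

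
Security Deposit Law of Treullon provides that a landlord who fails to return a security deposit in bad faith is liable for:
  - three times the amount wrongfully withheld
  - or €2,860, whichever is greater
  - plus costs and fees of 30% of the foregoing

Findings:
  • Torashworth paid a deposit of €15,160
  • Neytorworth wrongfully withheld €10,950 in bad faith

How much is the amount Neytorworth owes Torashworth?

Trebled: 3 × €10,950 = €32,850
Minimum €2,860: €32,850 meets the minimum, no increase.
Costs and fees: 30% of €32,850 = €9,855
Total recovery: €32,850 + €9,855 = €42,705

€42,705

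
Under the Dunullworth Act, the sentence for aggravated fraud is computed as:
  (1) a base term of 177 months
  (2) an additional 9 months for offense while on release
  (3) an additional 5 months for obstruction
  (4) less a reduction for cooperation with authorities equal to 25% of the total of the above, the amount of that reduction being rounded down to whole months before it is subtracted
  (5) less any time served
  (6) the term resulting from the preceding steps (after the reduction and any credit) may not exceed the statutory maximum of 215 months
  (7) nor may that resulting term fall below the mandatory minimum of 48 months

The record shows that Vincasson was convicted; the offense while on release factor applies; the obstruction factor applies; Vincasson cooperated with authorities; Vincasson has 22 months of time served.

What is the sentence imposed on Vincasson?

122 months

Offense while on release enhancement: +9 months
Obstruction enhancement: +5 months
Adjusted term: 177 months + 9 months + 5 months = 191 months
Cooperation with authorities reduction: 25% of 191 months = 47 months (rounded down)
After reduction: 191 − 47 = 144 months
Less time served: 144 months − 22 months = 122 months
Cap at 215 months: 122 months is within the cap, no reduction.
Minimum 48 months: 122 months meets the minimum, no increase.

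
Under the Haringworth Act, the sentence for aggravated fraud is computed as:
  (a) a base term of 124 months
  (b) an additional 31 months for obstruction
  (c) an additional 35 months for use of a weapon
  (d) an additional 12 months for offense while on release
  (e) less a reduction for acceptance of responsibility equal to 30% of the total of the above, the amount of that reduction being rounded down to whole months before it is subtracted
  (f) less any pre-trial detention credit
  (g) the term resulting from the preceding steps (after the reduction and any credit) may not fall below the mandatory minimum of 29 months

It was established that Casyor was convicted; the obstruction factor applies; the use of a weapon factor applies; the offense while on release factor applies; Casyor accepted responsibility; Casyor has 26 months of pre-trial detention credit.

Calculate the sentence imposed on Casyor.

116 months

Obstruction enhancement: +31 months
Use of a weapon enhancement: +35 months
Offense while on release enhancement: +12 months
Adjusted term: 124 months + 31 months + 35 months + 12 months = 202 months
Acceptance of responsibility reduction: 30% of 202 months = 60 months (rounded down)
After reduction: 202 − 60 = 142 months
Less pre-trial detention credit: 142 months − 26 months = 116 months
Minimum 29 months: 116 months meets the minimum, no increase.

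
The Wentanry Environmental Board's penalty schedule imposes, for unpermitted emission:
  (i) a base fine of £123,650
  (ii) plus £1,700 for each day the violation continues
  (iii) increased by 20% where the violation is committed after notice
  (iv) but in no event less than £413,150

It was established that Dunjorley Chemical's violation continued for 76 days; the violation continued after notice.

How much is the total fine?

£413,150

Per-day component: 76 × £1,700 = £129,200
Base plus per-day: £123,650 + £129,200 = £252,850
Enhancement: 20% of £252,850 = £50,570
Enhanced fine: £252,850 + £50,570 = £303,420
Minimum £413,150: £303,420 is below the minimum → £413,150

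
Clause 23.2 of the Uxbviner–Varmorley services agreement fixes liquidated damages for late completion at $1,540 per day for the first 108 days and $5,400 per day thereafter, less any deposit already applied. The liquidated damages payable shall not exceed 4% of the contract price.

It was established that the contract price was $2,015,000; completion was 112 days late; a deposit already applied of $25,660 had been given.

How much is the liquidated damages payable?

$80,600

First 108 days: 108 × $1,540 = $166,320
Remaining days: (112 − 108) × $5,400 = $21,600
Accrued per-day damages: $166,320 + $21,600 = $187,920
Less deposit already applied: $187,920 − $25,660 = $162,260
Cap: 4% of $2,015,000 = $80,600
Cap at $80,600: $162,260 exceeds the cap → $80,600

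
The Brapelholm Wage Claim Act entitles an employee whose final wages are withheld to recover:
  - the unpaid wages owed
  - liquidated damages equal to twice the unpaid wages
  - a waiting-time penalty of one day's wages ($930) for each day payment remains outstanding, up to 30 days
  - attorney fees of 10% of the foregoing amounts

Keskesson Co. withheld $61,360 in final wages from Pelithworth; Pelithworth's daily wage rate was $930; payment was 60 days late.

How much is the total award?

Doubled: 2 × $61,360 = $122,720
Penalty days: min(60, 30) = 30
Waiting-time penalty: 30 × $930 = $27,900
Subtotal: $61,360 + $122,720 + $27,900 = $211,980
Attorney fees: 10% of $211,980 = $21,198
Total award: $211,980 + $21,198 = $233,178

$233,178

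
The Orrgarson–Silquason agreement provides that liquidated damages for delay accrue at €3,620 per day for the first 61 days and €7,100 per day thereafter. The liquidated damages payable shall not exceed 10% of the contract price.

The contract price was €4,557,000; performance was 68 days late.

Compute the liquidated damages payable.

First 61 days: 61 × €3,620 = €220,820
Remaining days: (68 − 61) × €7,100 = €49,700
Accrued per-day damages: €220,820 + €49,700 = €270,520
Cap: 10% of €4,557,000 = €455,700
Cap at €455,700: €270,520 is within the cap, no reduction.

€270,520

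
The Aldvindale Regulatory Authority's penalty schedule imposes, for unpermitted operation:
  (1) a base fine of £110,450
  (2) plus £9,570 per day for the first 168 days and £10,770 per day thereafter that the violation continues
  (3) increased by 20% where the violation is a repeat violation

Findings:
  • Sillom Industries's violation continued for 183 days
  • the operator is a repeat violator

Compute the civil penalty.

£2,255,712

First 168 days: 168 × £9,570 = £1,607,760
Remaining days: (183 − 168) × £10,770 = £161,550
Per-day component: £1,607,760 + £161,550 = £1,769,310
Base plus per-day: £110,450 + £1,769,310 = £1,879,760
Enhancement: 20% of £1,879,760 = £375,952
Enhanced fine: £1,879,760 + £375,952 = £2,255,712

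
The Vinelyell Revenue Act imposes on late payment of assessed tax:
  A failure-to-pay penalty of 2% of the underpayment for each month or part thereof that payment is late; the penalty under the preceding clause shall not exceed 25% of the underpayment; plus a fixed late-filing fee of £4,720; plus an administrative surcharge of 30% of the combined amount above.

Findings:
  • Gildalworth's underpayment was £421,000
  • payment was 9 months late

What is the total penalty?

£104,650

Accrued rate: 2% × 9 = 18%, capped at 25% → 18%
Failure-to-pay penalty: 18% of £421,000 = £75,780
Penalty before surcharge: £75,780 + £4,720 = £80,500
Administrative surcharge: 30% of £80,500 = £24,150
Total penalty: £80,500 + £24,150 = £104,650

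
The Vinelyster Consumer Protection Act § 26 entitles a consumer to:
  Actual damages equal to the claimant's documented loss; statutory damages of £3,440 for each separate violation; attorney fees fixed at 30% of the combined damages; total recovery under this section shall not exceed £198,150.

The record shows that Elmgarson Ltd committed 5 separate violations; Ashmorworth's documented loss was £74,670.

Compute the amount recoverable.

Statutory damages: 5 × £3,440 = £17,200
Combined damages: £74,670 + £17,200 = £91,870
Attorney fees: 30% of £91,870 = £27,561
Total before cap: £91,870 + £27,561 = £119,431
Cap at £198,150: £119,431 is within the cap, no reduction.

£119,431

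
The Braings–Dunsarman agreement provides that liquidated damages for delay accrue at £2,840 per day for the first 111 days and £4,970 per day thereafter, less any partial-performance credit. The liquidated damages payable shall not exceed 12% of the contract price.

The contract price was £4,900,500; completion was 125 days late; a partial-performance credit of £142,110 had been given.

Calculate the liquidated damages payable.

First 111 days: 111 × £2,840 = £315,240
Remaining days: (125 − 111) × £4,970 = £69,580
Accrued per-day damages: £315,240 + £69,580 = £384,820
Less partial-performance credit: £384,820 − £142,110 = £242,710
Cap: 12% of £4,900,500 = £588,060
Cap at £588,060: £242,710 is within the cap, no reduction.

Liquidated damages: £242,710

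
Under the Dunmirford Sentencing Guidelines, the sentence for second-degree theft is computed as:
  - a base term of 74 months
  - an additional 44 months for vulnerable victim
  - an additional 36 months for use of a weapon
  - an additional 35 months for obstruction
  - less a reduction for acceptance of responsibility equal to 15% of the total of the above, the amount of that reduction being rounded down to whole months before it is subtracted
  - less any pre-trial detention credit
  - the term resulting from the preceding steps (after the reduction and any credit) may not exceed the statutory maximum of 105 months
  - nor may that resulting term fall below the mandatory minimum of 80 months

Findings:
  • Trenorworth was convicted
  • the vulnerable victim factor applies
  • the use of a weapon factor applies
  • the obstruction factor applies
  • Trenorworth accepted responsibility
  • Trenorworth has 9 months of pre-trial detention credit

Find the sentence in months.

Vulnerable victim enhancement: +44 months
Use of a weapon enhancement: +36 months
Obstruction enhancement: +35 months
Adjusted term: 74 months + 44 months + 36 months + 35 months = 189 months
Acceptance of responsibility reduction: 15% of 189 months = 28 months (rounded down)
After reduction: 189 − 28 = 161 months
Less pre-trial detention credit: 161 months − 9 months = 152 months
Cap at 105 months: 152 months exceeds the cap → 105 months
Minimum 80 months: 105 months meets the minimum, no increase.

105 months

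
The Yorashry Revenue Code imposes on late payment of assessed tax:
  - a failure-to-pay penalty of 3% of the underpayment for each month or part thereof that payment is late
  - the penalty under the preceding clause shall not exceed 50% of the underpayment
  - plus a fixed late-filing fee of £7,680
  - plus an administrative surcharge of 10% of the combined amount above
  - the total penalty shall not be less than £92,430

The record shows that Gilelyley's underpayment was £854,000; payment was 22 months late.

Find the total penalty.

Accrued rate: 3% × 22 = 66%, capped at 50% → 50%
Failure-to-pay penalty: 50% of £854,000 = £427,000
Penalty before surcharge: £427,000 + £7,680 = £434,680
Administrative surcharge: 10% of £434,680 = £43,468
Total penalty: £434,680 + £43,468 = £478,148
Minimum £92,430: £478,148 meets the minimum, no increase.

£478,148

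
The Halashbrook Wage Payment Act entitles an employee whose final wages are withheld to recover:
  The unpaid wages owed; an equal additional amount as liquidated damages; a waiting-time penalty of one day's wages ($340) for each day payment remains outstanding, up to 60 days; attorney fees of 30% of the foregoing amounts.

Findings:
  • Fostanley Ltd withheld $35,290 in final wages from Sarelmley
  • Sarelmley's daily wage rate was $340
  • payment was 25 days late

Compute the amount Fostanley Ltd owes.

$102,804

Liquidated damages (equal amount): $35,290
Penalty days: min(25, 60) = 25
Waiting-time penalty: 25 × $340 = $8,500
Subtotal: $35,290 + $35,290 + $8,500 = $79,080
Attorney fees: 30% of $79,080 = $23,724
Total award: $79,080 + $23,724 = $102,804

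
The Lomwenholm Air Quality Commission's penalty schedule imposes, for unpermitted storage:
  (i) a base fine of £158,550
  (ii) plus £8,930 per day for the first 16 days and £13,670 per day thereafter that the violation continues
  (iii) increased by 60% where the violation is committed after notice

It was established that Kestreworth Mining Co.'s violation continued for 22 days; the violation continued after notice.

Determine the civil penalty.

First 16 days: 16 × £8,930 = £142,880
Remaining days: (22 − 16) × £13,670 = £82,020
Per-day component: £142,880 + £82,020 = £224,900
Base plus per-day: £158,550 + £224,900 = £383,450
Enhancement: 60% of £383,450 = £230,070
Enhanced fine: £383,450 + £230,070 = £613,520

£613,520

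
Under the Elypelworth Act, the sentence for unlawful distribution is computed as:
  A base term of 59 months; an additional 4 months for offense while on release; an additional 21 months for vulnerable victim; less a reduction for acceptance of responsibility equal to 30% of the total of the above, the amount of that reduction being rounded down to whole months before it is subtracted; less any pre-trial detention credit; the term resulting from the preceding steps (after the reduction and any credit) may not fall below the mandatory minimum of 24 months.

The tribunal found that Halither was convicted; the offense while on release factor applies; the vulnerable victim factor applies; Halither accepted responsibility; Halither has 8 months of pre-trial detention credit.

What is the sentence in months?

Offense while on release enhancement: +4 months
Vulnerable victim enhancement: +21 months
Adjusted term: 59 months + 4 months + 21 months = 84 months
Acceptance of responsibility reduction: 30% of 84 months = 25 months (rounded down)
After reduction: 84 − 25 = 59 months
Less pre-trial detention credit: 59 months − 8 months = 51 months
Minimum 24 months: 51 months meets the minimum, no increase.

51 months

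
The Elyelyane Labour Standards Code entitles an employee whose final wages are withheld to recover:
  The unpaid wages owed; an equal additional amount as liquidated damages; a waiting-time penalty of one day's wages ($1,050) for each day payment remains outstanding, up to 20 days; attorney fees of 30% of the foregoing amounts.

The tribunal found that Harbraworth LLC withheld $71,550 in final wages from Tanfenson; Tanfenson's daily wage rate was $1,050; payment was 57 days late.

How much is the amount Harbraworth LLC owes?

Liquidated damages (equal amount): $71,550
Penalty days: min(57, 20) = 20
Waiting-time penalty: 20 × $1,050 = $21,000
Subtotal: $71,550 + $71,550 + $21,000 = $164,100
Attorney fees: 30% of $164,100 = $49,230
Total award: $164,100 + $49,230 = $213,330

$213,330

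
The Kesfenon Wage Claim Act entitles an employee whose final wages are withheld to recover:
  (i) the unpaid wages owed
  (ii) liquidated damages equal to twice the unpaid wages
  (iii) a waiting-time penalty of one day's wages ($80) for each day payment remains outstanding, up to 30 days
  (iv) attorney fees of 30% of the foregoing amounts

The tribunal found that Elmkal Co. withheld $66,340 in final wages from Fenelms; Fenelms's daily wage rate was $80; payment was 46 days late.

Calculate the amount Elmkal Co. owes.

$261,846

Doubled: 2 × $66,340 = $132,680
Penalty days: min(46, 30) = 30
Waiting-time penalty: 30 × $80 = $2,400
Subtotal: $66,340 + $132,680 + $2,400 = $201,420
Attorney fees: 30% of $201,420 = $60,426
Total award: $201,420 + $60,426 = $261,846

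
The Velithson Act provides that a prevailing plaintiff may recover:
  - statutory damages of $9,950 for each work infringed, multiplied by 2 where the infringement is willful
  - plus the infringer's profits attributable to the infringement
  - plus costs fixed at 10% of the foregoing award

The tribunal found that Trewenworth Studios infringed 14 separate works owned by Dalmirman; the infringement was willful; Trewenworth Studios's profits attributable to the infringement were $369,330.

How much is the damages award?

Statutory damages: 14 × $9,950 = $139,300
Doubled: 2 × $139,300 = $278,600
Combined award: $278,600 + $369,330 = $647,930
Costs: 10% of $647,930 = $64,793
Award plus costs: $647,930 + $64,793 = $712,723

Award: $712,723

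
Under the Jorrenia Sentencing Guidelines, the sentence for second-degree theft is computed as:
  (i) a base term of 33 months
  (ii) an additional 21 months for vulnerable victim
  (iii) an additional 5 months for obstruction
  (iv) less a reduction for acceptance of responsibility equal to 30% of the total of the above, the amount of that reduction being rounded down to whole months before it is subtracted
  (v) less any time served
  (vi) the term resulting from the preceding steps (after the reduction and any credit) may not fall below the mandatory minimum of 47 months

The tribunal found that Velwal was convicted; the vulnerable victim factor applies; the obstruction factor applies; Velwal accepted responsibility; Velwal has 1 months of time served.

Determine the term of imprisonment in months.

Vulnerable victim enhancement: +21 months
Obstruction enhancement: +5 months
Adjusted term: 33 months + 21 months + 5 months = 59 months
Acceptance of responsibility reduction: 30% of 59 months = 17 months (rounded down)
After reduction: 59 − 17 = 42 months
Less time served: 42 months − 1 months = 41 months
Minimum 47 months: 41 months is below the minimum → 47 months

47 months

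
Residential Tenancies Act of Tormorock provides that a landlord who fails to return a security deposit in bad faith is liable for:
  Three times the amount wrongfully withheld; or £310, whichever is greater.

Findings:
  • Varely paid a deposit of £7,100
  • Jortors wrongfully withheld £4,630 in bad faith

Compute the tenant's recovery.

Trebled: 3 × £4,630 = £13,890
Minimum £310: £13,890 meets the minimum, no increase.

£13,890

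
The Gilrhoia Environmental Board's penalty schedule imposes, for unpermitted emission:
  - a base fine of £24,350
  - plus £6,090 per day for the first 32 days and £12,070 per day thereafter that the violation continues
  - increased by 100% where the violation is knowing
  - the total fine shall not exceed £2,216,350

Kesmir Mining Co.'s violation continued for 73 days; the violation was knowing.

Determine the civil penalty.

First 32 days: 32 × £6,090 = £194,880
Remaining days: (73 − 32) × £12,070 = £494,870
Per-day component: £194,880 + £494,870 = £689,750
Base plus per-day: £24,350 + £689,750 = £714,100
Enhancement: 100% of £714,100 = £714,100
Enhanced fine: £714,100 + £714,100 = £1,428,200
Cap at £2,216,350: £1,428,200 is within the cap, no reduction.

£1,428,200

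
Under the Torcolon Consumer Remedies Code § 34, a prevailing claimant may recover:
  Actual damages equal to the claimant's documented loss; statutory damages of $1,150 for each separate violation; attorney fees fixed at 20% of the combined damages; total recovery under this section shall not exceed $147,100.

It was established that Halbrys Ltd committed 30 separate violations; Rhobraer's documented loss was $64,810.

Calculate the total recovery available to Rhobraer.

Statutory damages: 30 × $1,150 = $34,500
Combined damages: $64,810 + $34,500 = $99,310
Attorney fees: 20% of $99,310 = $19,862
Total before cap: $99,310 + $19,862 = $119,172
Cap at $147,100: $119,172 is within the cap, no reduction.

Total recovery: $119,172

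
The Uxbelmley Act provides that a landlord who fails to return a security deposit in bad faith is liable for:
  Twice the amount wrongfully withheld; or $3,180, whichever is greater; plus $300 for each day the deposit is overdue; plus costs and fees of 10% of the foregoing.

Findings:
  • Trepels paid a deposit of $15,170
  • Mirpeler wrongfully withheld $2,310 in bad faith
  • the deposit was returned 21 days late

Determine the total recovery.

Recovery: $12,012

Doubled: 2 × $2,310 = $4,620
Minimum $3,180: $4,620 meets the minimum, no increase.
Late-return penalty: 21 × $300 = $6,300
Damages plus late penalty: $4,620 + $6,300 = $10,920
Costs and fees: 10% of $10,920 = $1,092
Total recovery: $10,920 + $1,092 = $12,012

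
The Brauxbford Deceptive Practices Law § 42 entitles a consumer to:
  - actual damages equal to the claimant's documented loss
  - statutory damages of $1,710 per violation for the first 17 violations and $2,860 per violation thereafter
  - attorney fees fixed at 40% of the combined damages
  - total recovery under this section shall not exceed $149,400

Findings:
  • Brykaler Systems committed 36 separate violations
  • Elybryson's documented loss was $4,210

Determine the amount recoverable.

$122,668

First 17 violations: 17 × $1,710 = $29,070
Remaining violations: (36 − 17) × $2,860 = $54,340
Statutory damages: $29,070 + $54,340 = $83,410
Combined damages: $4,210 + $83,410 = $87,620
Attorney fees: 40% of $87,620 = $35,048
Total before cap: $87,620 + $35,048 = $122,668
Cap at $149,400: $122,668 is within the cap, no reduction.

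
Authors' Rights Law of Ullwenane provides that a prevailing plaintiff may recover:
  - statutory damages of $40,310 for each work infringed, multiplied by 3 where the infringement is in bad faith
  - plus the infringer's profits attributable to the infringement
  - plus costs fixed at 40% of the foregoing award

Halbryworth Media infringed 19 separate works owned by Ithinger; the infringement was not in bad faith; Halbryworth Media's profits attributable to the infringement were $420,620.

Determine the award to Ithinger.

$1,661,114

Statutory damages: 19 × $40,310 = $765,890
Infringement not in bad faith: no ×3 enhancement.
Combined award: $765,890 + $420,620 = $1,186,510
Costs: 40% of $1,186,510 = $474,604
Award plus costs: $1,186,510 + $474,604 = $1,661,114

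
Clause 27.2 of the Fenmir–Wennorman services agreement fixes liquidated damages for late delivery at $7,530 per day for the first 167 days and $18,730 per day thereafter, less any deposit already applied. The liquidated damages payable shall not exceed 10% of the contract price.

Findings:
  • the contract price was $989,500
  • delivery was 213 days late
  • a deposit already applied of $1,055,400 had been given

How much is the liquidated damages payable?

First 167 days: 167 × $7,530 = $1,257,510
Remaining days: (213 − 167) × $18,730 = $861,580
Accrued per-day damages: $1,257,510 + $861,580 = $2,119,090
Less deposit already applied: $2,119,090 − $1,055,400 = $1,063,690
Cap: 10% of $989,500 = $98,950
Cap at $98,950: $1,063,690 exceeds the cap → $98,950

$98,950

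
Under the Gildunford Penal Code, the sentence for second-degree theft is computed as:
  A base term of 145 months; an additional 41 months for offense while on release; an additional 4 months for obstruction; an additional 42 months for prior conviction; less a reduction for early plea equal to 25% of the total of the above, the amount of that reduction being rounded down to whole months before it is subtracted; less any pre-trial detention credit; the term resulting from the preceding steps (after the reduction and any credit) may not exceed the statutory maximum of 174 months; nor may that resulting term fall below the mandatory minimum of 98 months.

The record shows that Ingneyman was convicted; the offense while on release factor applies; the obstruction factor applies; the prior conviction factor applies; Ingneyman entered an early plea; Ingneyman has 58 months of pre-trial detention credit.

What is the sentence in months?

116 months

Offense while on release enhancement: +41 months
Obstruction enhancement: +4 months
Prior conviction enhancement: +42 months
Adjusted term: 145 months + 41 months + 4 months + 42 months = 232 months
Early plea reduction: 25% of 232 months = 58 months (rounded down)
After reduction: 232 − 58 = 174 months
Less pre-trial detention credit: 174 months − 58 months = 116 months
Cap at 174 months: 116 months is within the cap, no reduction.
Minimum 98 months: 116 months meets the minimum, no increase.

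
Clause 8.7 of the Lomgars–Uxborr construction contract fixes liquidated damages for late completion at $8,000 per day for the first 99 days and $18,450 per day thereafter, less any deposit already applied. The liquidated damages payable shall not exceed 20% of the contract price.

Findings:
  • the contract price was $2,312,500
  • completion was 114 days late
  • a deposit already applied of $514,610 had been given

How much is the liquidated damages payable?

First 99 days: 99 × $8,000 = $792,000
Remaining days: (114 − 99) × $18,450 = $276,750
Accrued per-day damages: $792,000 + $276,750 = $1,068,750
Less deposit already applied: $1,068,750 − $514,610 = $554,140
Cap: 20% of $2,312,500 = $462,500
Cap at $462,500: $554,140 exceeds the cap → $462,500

$462,500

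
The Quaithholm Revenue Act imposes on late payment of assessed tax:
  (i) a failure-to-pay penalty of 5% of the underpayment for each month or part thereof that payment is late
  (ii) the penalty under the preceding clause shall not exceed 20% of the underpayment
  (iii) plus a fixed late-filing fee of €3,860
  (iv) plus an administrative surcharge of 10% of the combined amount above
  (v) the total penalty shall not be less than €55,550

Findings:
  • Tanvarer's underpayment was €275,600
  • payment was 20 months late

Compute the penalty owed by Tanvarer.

Accrued rate: 5% × 20 = 100%, capped at 20% → 20%
Failure-to-pay penalty: 20% of €275,600 = €55,120
Penalty before surcharge: €55,120 + €3,860 = €58,980
Administrative surcharge: 10% of €58,980 = €5,898
Total penalty: €58,980 + €5,898 = €64,878
Minimum €55,550: €64,878 meets the minimum, no increase.

€64,878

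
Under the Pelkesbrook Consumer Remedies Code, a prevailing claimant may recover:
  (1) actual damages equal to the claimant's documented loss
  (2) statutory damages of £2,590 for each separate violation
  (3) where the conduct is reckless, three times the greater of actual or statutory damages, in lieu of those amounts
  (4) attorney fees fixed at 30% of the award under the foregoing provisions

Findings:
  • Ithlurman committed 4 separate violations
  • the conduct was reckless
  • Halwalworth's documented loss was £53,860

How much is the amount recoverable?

Statutory damages: 4 × £2,590 = £10,360
Greater of actual damages (£53,860) or statutory damages (£10,360): £53,860
Trebled: 3 × £53,860 = £161,580
Attorney fees: 30% of £161,580 = £48,474
Total recovery: £161,580 + £48,474 = £210,054

£210,054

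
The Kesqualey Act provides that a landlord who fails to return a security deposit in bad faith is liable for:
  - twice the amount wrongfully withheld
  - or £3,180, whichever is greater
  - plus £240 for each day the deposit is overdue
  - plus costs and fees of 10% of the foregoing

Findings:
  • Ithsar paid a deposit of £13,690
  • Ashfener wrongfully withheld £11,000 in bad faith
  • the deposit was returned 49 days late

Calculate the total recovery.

Doubled: 2 × £11,000 = £22,000
Minimum £3,180: £22,000 meets the minimum, no increase.
Late-return penalty: 49 × £240 = £11,760
Damages plus late penalty: £22,000 + £11,760 = £33,760
Costs and fees: 10% of £33,760 = £3,376
Total recovery: £33,760 + £3,376 = £37,136

£37,136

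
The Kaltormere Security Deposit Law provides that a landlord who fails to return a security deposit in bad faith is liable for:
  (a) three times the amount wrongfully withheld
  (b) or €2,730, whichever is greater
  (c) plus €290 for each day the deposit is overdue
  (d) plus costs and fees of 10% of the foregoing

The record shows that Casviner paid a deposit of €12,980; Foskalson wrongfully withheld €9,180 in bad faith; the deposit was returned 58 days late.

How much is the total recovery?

Trebled: 3 × €9,180 = €27,540
Minimum €2,730: €27,540 meets the minimum, no increase.
Late-return penalty: 58 × €290 = €16,820
Damages plus late penalty: €27,540 + €16,820 = €44,360
Costs and fees: 10% of €44,360 = €4,436
Total recovery: €44,360 + €4,436 = €48,796

€48,796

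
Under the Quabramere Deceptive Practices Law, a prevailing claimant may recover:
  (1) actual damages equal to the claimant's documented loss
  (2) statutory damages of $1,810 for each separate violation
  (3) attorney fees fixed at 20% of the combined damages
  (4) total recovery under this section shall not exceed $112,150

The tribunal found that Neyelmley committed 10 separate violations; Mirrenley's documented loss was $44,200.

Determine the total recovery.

Statutory damages: 10 × $1,810 = $18,100
Combined damages: $44,200 + $18,100 = $62,300
Attorney fees: 20% of $62,300 = $12,460
Total before cap: $62,300 + $12,460 = $74,760
Cap at $112,150: $74,760 is within the cap, no reduction.

Total recovery: $74,760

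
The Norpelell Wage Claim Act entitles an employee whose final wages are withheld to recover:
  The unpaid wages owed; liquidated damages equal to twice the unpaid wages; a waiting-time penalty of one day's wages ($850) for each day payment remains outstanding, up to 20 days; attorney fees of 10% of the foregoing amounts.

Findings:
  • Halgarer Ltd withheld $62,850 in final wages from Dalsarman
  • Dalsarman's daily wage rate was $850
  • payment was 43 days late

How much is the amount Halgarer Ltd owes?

$226,105

Doubled: 2 × $62,850 = $125,700
Penalty days: min(43, 20) = 20
Waiting-time penalty: 20 × $850 = $17,000
Subtotal: $62,850 + $125,700 + $17,000 = $205,550
Attorney fees: 10% of $205,550 = $20,555
Total award: $205,550 + $20,555 = $226,105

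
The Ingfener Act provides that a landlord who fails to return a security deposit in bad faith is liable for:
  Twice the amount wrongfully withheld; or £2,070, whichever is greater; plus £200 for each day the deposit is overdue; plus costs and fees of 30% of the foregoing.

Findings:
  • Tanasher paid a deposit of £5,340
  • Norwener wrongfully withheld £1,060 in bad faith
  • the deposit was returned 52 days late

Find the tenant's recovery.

Recovery: £16,276

Doubled: 2 × £1,060 = £2,120
Minimum £2,070: £2,120 meets the minimum, no increase.
Late-return penalty: 52 × £200 = £10,400
Damages plus late penalty: £2,120 + £10,400 = £12,520
Costs and fees: 30% of £12,520 = £3,756
Total recovery: £12,520 + £3,756 = £16,276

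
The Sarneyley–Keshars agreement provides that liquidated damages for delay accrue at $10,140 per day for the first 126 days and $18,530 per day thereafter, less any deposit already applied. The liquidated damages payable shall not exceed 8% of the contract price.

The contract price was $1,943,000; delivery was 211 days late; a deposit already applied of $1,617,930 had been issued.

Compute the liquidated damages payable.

$155,440

First 126 days: 126 × $10,140 = $1,277,640
Remaining days: (211 − 126) × $18,530 = $1,575,050
Accrued per-day damages: $1,277,640 + $1,575,050 = $2,852,690
Less deposit already applied: $2,852,690 − $1,617,930 = $1,234,760
Cap: 8% of $1,943,000 = $155,440
Cap at $155,440: $1,234,760 exceeds the cap → $155,440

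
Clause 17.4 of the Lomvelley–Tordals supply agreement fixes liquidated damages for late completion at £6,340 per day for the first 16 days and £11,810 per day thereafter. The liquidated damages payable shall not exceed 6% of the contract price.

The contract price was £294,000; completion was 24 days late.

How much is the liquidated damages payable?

First 16 days: 16 × £6,340 = £101,440
Remaining days: (24 − 16) × £11,810 = £94,480
Accrued per-day damages: £101,440 + £94,480 = £195,920
Cap: 6% of £294,000 = £17,640
Cap at £17,640: £195,920 exceeds the cap → £17,640

£17,640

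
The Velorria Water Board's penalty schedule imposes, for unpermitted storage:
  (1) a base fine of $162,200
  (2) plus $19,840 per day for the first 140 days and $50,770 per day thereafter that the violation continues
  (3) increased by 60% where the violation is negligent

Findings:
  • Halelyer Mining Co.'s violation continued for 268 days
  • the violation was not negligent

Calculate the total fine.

$9,438,360

First 140 days: 140 × $19,840 = $2,777,600
Remaining days: (268 − 140) × $50,770 = $6,498,560
Per-day component: $2,777,600 + $6,498,560 = $9,276,160
Base plus per-day: $162,200 + $9,276,160 = $9,438,360
The violation was not negligent: no 60% increase.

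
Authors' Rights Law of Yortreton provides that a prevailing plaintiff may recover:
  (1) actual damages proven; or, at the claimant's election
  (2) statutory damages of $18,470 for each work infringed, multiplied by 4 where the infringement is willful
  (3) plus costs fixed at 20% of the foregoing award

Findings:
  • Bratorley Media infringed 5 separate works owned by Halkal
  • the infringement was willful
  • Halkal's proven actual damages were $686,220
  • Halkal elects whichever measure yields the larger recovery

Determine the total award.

$823,464

Statutory damages: 5 × $18,470 = $92,350
Multiplied by 4: 4 × $92,350 = $369,400
Greater of actual damages ($686,220) or enhanced statutory damages ($369,400): $686,220
Costs: 20% of $686,220 = $137,244
Award plus costs: $686,220 + $137,244 = $823,464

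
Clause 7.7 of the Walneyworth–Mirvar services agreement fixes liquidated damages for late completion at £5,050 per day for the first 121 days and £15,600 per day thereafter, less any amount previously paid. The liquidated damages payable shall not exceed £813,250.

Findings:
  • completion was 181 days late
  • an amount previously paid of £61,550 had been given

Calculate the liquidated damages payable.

Liquidated damages: £813,250

First 121 days: 121 × £5,050 = £611,050
Remaining days: (181 − 121) × £15,600 = £936,000
Accrued per-day damages: £611,050 + £936,000 = £1,547,050
Less amount previously paid: £1,547,050 − £61,550 = £1,485,500
Cap at £813,250: £1,485,500 exceeds the cap → £813,250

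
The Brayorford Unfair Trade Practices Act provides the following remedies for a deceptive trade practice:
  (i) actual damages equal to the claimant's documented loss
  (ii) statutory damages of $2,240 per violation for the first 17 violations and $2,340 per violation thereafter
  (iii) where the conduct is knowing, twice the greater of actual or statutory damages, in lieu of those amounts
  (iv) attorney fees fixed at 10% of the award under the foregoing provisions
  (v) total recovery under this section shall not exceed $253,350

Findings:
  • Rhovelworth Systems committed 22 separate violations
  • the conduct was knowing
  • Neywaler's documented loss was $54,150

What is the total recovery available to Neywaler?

First 17 violations: 17 × $2,240 = $38,080
Remaining violations: (22 − 17) × $2,340 = $11,700
Statutory damages: $38,080 + $11,700 = $49,780
Greater of actual damages ($54,150) or statutory damages ($49,780): $54,150
Doubled: 2 × $54,150 = $108,300
Attorney fees: 10% of $108,300 = $10,830
Total before cap: $108,300 + $10,830 = $119,130
Cap at $253,350: $119,130 is within the cap, no reduction.

$119,130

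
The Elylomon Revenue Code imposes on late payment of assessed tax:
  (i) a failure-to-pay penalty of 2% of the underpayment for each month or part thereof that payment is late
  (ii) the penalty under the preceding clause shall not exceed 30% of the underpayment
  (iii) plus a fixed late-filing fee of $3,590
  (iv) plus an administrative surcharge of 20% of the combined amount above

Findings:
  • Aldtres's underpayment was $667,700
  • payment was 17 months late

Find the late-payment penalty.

$244,680

Accrued rate: 2% × 17 = 34%, capped at 30% → 30%
Failure-to-pay penalty: 30% of $667,700 = $200,310
Penalty before surcharge: $200,310 + $3,590 = $203,900
Administrative surcharge: 20% of $203,900 = $40,780
Total penalty: $203,900 + $40,780 = $244,680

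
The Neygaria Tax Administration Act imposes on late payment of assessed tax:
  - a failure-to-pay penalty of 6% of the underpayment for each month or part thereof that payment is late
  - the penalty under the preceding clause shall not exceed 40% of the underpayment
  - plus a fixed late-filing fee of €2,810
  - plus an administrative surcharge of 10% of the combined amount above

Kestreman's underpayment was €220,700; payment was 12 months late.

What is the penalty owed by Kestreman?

Accrued rate: 6% × 12 = 72%, capped at 40% → 40%
Failure-to-pay penalty: 40% of €220,700 = €88,280
Penalty before surcharge: €88,280 + €2,810 = €91,090
Administrative surcharge: 10% of €91,090 = €9,109
Total penalty: €91,090 + €9,109 = €100,199

€100,199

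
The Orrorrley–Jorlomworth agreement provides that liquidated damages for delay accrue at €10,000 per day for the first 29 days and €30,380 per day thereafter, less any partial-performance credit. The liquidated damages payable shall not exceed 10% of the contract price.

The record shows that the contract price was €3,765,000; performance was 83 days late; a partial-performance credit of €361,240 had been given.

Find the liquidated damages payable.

Liquidated damages: €376,500

First 29 days: 29 × €10,000 = €290,000
Remaining days: (83 − 29) × €30,380 = €1,640,520
Accrued per-day damages: €290,000 + €1,640,520 = €1,930,520
Less partial-performance credit: €1,930,520 − €361,240 = €1,569,280
Cap: 10% of €3,765,000 = €376,500
Cap at €376,500: €1,569,280 exceeds the cap → €376,500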